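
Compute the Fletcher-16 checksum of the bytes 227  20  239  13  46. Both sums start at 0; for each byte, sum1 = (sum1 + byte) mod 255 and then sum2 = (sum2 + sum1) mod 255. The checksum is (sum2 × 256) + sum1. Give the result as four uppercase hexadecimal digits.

Running sums (mod 255):
  after byte 0 (227): sum1=227, sum2=227
  after byte 1 (20): sum1=247, sum2=219
  after byte 2 (239): sum1=231, sum2=195
  after byte 3 (13): sum1=244, sum2=184
  after byte 4 (46): sum1=35, sum2=219
Checksum = sum2·256 + sum1 = 219·256 + 35 = 56099 = 0xDB23.

DB23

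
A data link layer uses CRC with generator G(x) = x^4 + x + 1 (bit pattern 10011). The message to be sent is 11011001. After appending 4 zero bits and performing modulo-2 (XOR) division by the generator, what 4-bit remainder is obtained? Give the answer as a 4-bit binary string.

0100

Append 4 zeros: 110110010000. Divide by 10011 (XOR where the leading bit is 1):
  pos 0: 11011 XOR 10011 = 01000
  pos 1: 10000 XOR 10011 = 00011
  pos 4: 11010 XOR 10011 = 01001
  pos 5: 10010 XOR 10011 = 00001
Remainder (last 4 bits) = 0100. This is the CRC / FCS.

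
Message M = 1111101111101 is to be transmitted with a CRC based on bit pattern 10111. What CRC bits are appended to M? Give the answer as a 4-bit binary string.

Append 4 zeros: 11111011111010000. Divide by 10111 (XOR where the leading bit is 1):
  pos 0: 11111 XOR 10111 = 01000
  pos 1: 10000 XOR 10111 = 00111
  pos 3: 11111 XOR 10111 = 01000
  pos 4: 10001 XOR 10111 = 00110
  pos 6: 11011 XOR 10111 = 01100
  pos 7: 11000 XOR 10111 = 01111
  pos 8: 11111 XOR 10111 = 01000
  pos 9: 10000 XOR 10111 = 00111
  pos 11: 11100 XOR 10111 = 01011
  pos 12: 10110 XOR 10111 = 00001
Remainder (last 4 bits) = 0001. This is the CRC / FCS.

0001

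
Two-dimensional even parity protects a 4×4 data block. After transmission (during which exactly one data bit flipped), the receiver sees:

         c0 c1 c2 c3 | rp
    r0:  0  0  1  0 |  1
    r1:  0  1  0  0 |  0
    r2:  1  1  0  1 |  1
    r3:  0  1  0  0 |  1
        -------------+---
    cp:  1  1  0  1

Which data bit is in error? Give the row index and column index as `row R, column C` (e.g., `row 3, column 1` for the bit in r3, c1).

row 1, column 2

Recompute each row's even parity and compare to rp:
  r0: data parity 1, sent rp 1 → ok
  r1: data parity 1, sent rp 0 → mismatch
  r2: data parity 1, sent rp 1 → ok
  r3: data parity 1, sent rp 1 → ok
Recompute each column's even parity and compare to cp:
  c0: data parity 1, sent cp 1 → ok
  c1: data parity 1, sent cp 1 → ok
  c2: data parity 1, sent cp 0 → mismatch
  c3: data parity 1, sent cp 1 → ok
Exactly one row (r1) and one column (c2) fail → the flipped bit is at their intersection.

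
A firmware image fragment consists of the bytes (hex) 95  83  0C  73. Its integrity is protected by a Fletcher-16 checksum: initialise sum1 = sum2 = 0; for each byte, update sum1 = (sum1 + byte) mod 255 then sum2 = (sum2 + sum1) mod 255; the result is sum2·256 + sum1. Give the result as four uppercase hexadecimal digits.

Running sums (mod 255):
  after byte 0 (95): sum1=149, sum2=149
  after byte 1 (83): sum1=25, sum2=174
  after byte 2 (0C): sum1=37, sum2=211
  after byte 3 (73): sum1=152, sum2=108
Checksum = sum2·256 + sum1 = 108·256 + 152 = 27800 = 0x6C98.

6C98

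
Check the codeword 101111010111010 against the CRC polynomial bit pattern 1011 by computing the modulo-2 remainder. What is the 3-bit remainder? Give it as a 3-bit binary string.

110

Modulo-2 division of 101111010111010 by 1011:
  pos 0: 1011 XOR 1011 = 0000
  pos 4: 1101 XOR 1011 = 0110
  pos 5: 1100 XOR 1011 = 0111
  pos 6: 1111 XOR 1011 = 0100
  pos 7: 1001 XOR 1011 = 0010
  pos 9: 1010 XOR 1011 = 0001
Remainder = 110 (nonzero — an error is detected).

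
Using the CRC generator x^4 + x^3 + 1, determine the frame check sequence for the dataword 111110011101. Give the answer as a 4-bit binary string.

Append 4 zeros: 1111100111010000. Divide by 11001 (XOR where the leading bit is 1):
  pos 0: 11111 XOR 11001 = 00110
  pos 2: 11000 XOR 11001 = 00001
  pos 6: 11110 XOR 11001 = 00111
  pos 8: 11110 XOR 11001 = 00111
  pos 10: 11100 XOR 11001 = 00101
Remainder (last 4 bits) = 1010. This is the CRC / FCS.

1010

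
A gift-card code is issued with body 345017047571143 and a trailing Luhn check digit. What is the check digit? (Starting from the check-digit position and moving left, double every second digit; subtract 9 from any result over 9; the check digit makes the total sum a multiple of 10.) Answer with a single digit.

Partial digits right→left: 3 4 1 1 7 5 7 4 0 7 1 0 5 4 3
Double every second digit counting from the check-digit position (so the 1st, 3rd, 5th, ... of the partial from the right).
  doubled (with −9 where >9): 6 2 5 5 0 2 1 6 → sum 27
  kept as-is: 4 1 5 4 7 0 4 → sum 25
Total = 27 + 25 = 52.
Check digit = (10 − (52 mod 10)) mod 10 = 8.

8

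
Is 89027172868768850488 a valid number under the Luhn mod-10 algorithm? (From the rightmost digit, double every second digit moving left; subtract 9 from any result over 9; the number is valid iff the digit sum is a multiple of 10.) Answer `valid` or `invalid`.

valid

From the right, keep odd positions and double even positions (subtract 9 from any doubled value over 9):
  doubled (positions 2,4,...): 7 0 7 3 7 7 5 5 0 7 → sum 48
  kept (positions 1,3,...): 8 4 5 8 7 6 2 1 2 9 → sum 52
Total = 100.
100 mod 10 = 0, so the number is valid.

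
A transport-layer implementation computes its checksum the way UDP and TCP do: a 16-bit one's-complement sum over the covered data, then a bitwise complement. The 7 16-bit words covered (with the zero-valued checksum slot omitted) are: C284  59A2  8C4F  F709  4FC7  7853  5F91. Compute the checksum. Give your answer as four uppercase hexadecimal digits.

One's-complement addition (fold any carry out of bit 15 back into bit 0):
  0xC284 + 0x59A2 = 0x11C26 → wrap carry → 0x1C27
  0x1C27 + 0x8C4F = 0x0A876
  0xA876 + 0xF709 = 0x19F7F → wrap carry → 0x9F80
  0x9F80 + 0x4FC7 = 0x0EF47
  0xEF47 + 0x7853 = 0x1679A → wrap carry → 0x679B
  0x679B + 0x5F91 = 0x0C72C
One's-complement sum = 0xC72C.
Checksum = ~0xC72C & 0xFFFF = 0x38D3.

38D3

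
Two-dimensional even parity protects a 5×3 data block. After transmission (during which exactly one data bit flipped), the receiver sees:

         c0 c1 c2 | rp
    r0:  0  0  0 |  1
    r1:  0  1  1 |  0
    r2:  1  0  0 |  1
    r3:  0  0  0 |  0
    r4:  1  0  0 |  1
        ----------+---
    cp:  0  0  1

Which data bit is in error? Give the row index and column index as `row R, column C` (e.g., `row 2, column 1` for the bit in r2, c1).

row 0, column 1

Recompute each row's even parity and compare to rp:
  r0: data parity 0, sent rp 1 → mismatch
  r1: data parity 0, sent rp 0 → ok
  r2: data parity 1, sent rp 1 → ok
  r3: data parity 0, sent rp 0 → ok
  r4: data parity 1, sent rp 1 → ok
Recompute each column's even parity and compare to cp:
  c0: data parity 0, sent cp 0 → ok
  c1: data parity 1, sent cp 0 → mismatch
  c2: data parity 1, sent cp 1 → ok
Exactly one row (r0) and one column (c1) fail → the flipped bit is at their intersection.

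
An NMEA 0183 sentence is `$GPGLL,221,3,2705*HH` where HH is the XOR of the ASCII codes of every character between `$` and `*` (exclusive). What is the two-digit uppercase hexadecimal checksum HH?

XOR the ASCII codes of the payload characters:
  'G' = 0x47 → acc = 0x47
  'P' = 0x50 → acc = 0x17
  'G' = 0x47 → acc = 0x50
  'L' = 0x4C → acc = 0x1C
  'L' = 0x4C → acc = 0x50
  ',' = 0x2C → acc = 0x7C
  '2' = 0x32 → acc = 0x4E
  '2' = 0x32 → acc = 0x7C
  '1' = 0x31 → acc = 0x4D
  ',' = 0x2C → acc = 0x61
  '3' = 0x33 → acc = 0x52
  ',' = 0x2C → acc = 0x7E
  '2' = 0x32 → acc = 0x4C
  '7' = 0x37 → acc = 0x7B
  '0' = 0x30 → acc = 0x4B
  '5' = 0x35 → acc = 0x7E
Checksum = 0x7E.

7E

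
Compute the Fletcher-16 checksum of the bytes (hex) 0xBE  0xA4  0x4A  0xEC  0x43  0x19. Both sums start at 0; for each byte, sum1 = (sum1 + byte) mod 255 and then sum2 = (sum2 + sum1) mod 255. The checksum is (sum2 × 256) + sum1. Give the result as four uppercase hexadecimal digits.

3FF6

Running sums (mod 255):
  after byte 0 (0xBE): sum1=190, sum2=190
  after byte 1 (0xA4): sum1=99, sum2=34
  after byte 2 (0x4A): sum1=173, sum2=207
  after byte 3 (0xEC): sum1=154, sum2=106
  after byte 4 (0x43): sum1=221, sum2=72
  after byte 5 (0x19): sum1=246, sum2=63
Checksum = sum2·256 + sum1 = 63·256 + 246 = 16374 = 0x3FF6.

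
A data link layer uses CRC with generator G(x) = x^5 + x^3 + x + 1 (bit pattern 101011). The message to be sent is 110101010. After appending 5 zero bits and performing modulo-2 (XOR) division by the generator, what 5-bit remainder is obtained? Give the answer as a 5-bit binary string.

01110

Append 5 zeros: 11010101000000. Divide by 101011 (XOR where the leading bit is 1):
  pos 0: 110101 XOR 101011 = 011110
  pos 1: 111100 XOR 101011 = 010111
  pos 2: 101111 XOR 101011 = 000100
  pos 5: 100000 XOR 101011 = 001011
  pos 7: 101100 XOR 101011 = 000111
Remainder (last 5 bits) = 01110. This is the CRC / FCS.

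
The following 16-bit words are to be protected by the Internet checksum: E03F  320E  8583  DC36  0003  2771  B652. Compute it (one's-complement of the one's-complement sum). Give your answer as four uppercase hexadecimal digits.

One's-complement addition (fold any carry out of bit 15 back into bit 0):
  0xE03F + 0x320E = 0x1124D → wrap carry → 0x124E
  0x124E + 0x8583 = 0x097D1
  0x97D1 + 0xDC36 = 0x17407 → wrap carry → 0x7408
  0x7408 + 0x0003 = 0x0740B
  0x740B + 0x2771 = 0x09B7C
  0x9B7C + 0xB652 = 0x151CE → wrap carry → 0x51CF
One's-complement sum = 0x51CF.
Checksum = ~0x51CF & 0xFFFF = 0xAE30.

AE30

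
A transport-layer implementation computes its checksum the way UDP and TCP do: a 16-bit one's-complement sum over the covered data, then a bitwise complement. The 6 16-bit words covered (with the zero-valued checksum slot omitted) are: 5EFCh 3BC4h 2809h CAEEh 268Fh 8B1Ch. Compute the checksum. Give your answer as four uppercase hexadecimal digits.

One's-complement addition (fold any carry out of bit 15 back into bit 0):
  0x5EFC + 0x3BC4 = 0x09AC0
  0x9AC0 + 0x2809 = 0x0C2C9
  0xC2C9 + 0xCAEE = 0x18DB7 → wrap carry → 0x8DB8
  0x8DB8 + 0x268F = 0x0B447
  0xB447 + 0x8B1C = 0x13F63 → wrap carry → 0x3F64
One's-complement sum = 0x3F64.
Checksum = ~0x3F64 & 0xFFFF = 0xC09B.

C09B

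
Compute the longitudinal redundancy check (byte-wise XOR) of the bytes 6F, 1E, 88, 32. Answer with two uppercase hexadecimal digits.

XOR the bytes together:
  start with 0x6F
  0x6F ⊕ 0x1E = 0x71
  0x71 ⊕ 0x88 = 0xF9
  0xF9 ⊕ 0x32 = 0xCB

CB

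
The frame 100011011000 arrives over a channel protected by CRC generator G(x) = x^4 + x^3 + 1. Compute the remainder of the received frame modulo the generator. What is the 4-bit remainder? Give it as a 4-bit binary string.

Modulo-2 division of 100011011000 by 11001:
  pos 0: 10001 XOR 11001 = 01000
  pos 1: 10001 XOR 11001 = 01000
  pos 2: 10000 XOR 11001 = 01001
  pos 3: 10011 XOR 11001 = 01010
  pos 4: 10101 XOR 11001 = 01100
  pos 5: 11000 XOR 11001 = 00001
Remainder = 0100 (nonzero — an error is detected).

0100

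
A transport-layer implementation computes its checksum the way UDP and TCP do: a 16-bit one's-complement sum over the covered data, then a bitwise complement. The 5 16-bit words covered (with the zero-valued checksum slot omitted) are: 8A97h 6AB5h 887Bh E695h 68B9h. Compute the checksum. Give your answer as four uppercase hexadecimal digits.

One's-complement addition (fold any carry out of bit 15 back into bit 0):
  0x8A97 + 0x6AB5 = 0x0F54C
  0xF54C + 0x887B = 0x17DC7 → wrap carry → 0x7DC8
  0x7DC8 + 0xE695 = 0x1645D → wrap carry → 0x645E
  0x645E + 0x68B9 = 0x0CD17
One's-complement sum = 0xCD17.
Checksum = ~0xCD17 & 0xFFFF = 0x32E8.

32E8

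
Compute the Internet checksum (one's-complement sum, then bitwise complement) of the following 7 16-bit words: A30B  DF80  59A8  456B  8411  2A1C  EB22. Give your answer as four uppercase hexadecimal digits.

450F

One's-complement addition (fold any carry out of bit 15 back into bit 0):
  0xA30B + 0xDF80 = 0x1828B → wrap carry → 0x828C
  0x828C + 0x59A8 = 0x0DC34
  0xDC34 + 0x456B = 0x1219F → wrap carry → 0x21A0
  0x21A0 + 0x8411 = 0x0A5B1
  0xA5B1 + 0x2A1C = 0x0CFCD
  0xCFCD + 0xEB22 = 0x1BAEF → wrap carry → 0xBAF0
One's-complement sum = 0xBAF0.
Checksum = ~0xBAF0 & 0xFFFF = 0x450F.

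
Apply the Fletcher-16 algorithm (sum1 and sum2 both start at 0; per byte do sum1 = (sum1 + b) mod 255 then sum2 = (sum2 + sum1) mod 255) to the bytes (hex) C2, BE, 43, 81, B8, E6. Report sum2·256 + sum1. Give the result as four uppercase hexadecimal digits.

34E5

Running sums (mod 255):
  after byte 0 (C2): sum1=194, sum2=194
  after byte 1 (BE): sum1=129, sum2=68
  after byte 2 (43): sum1=196, sum2=9
  after byte 3 (81): sum1=70, sum2=79
  after byte 4 (B8): sum1=254, sum2=78
  after byte 5 (E6): sum1=229, sum2=52
Checksum = sum2·256 + sum1 = 52·256 + 229 = 13541 = 0x34E5.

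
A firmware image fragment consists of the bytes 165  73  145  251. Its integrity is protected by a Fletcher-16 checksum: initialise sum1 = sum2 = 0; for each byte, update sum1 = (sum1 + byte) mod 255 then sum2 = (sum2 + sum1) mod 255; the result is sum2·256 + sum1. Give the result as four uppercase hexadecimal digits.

917C

Running sums (mod 255):
  after byte 0 (165): sum1=165, sum2=165
  after byte 1 (73): sum1=238, sum2=148
  after byte 2 (145): sum1=128, sum2=21
  after byte 3 (251): sum1=124, sum2=145
Checksum = sum2·256 + sum1 = 145·256 + 124 = 37244 = 0x917C.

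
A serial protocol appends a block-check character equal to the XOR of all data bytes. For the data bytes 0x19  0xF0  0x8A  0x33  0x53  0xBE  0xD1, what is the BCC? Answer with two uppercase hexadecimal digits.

XOR the bytes together:
  start with 0x19
  0x19 ⊕ 0xF0 = 0xE9
  0xE9 ⊕ 0x8A = 0x63
  0x63 ⊕ 0x33 = 0x50
  0x50 ⊕ 0x53 = 0x03
  0x03 ⊕ 0xBE = 0xBD
  0xBD ⊕ 0xD1 = 0x6C

6C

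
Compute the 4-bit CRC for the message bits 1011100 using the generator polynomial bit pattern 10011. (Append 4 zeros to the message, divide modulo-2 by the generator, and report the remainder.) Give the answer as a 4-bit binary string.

0101

Append 4 zeros: 10111000000. Divide by 10011 (XOR where the leading bit is 1):
  pos 0: 10111 XOR 10011 = 00100
  pos 2: 10000 XOR 10011 = 00011
  pos 5: 11000 XOR 10011 = 01011
  pos 6: 10110 XOR 10011 = 00101
Remainder (last 4 bits) = 0101. This is the CRC / FCS.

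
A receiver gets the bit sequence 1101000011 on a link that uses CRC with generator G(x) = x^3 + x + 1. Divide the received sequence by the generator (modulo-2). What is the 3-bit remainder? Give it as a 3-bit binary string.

Modulo-2 division of 1101000011 by 1011:
  pos 0: 1101 XOR 1011 = 0110
  pos 1: 1100 XOR 1011 = 0111
  pos 2: 1110 XOR 1011 = 0101
  pos 3: 1010 XOR 1011 = 0001
  pos 6: 1011 XOR 1011 = 0000
Remainder = 000 (zero — the frame passes the CRC check).

000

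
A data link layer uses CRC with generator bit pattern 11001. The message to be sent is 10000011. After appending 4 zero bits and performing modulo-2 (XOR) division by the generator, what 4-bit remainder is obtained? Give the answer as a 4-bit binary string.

Append 4 zeros: 100000110000. Divide by 11001 (XOR where the leading bit is 1):
  pos 0: 10000 XOR 11001 = 01001
  pos 1: 10010 XOR 11001 = 01011
  pos 2: 10111 XOR 11001 = 01110
  pos 3: 11101 XOR 11001 = 00100
  pos 5: 10000 XOR 11001 = 01001
  pos 6: 10010 XOR 11001 = 01011
  pos 7: 10110 XOR 11001 = 01111
Remainder (last 4 bits) = 1111. This is the CRC / FCS.

1111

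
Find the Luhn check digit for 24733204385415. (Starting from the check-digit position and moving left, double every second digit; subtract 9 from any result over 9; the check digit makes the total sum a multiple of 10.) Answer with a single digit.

Partial digits right→left: 5 1 4 5 8 3 4 0 2 3 3 7 4 2
Double every second digit counting from the check-digit position (so the 1st, 3rd, 5th, ... of the partial from the right).
  doubled (with −9 where >9): 1 8 7 8 4 6 8 → sum 42
  kept as-is: 1 5 3 0 3 7 2 → sum 21
Total = 42 + 21 = 63.
Check digit = (10 − (63 mod 10)) mod 10 = 7.

7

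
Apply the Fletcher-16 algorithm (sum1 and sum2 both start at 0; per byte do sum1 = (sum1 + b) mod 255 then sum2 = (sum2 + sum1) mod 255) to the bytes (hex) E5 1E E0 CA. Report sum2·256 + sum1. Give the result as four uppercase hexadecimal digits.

7EAF

Running sums (mod 255):
  after byte 0 (E5): sum1=229, sum2=229
  after byte 1 (1E): sum1=4, sum2=233
  after byte 2 (E0): sum1=228, sum2=206
  after byte 3 (CA): sum1=175, sum2=126
Checksum = sum2·256 + sum1 = 126·256 + 175 = 32431 = 0x7EAF.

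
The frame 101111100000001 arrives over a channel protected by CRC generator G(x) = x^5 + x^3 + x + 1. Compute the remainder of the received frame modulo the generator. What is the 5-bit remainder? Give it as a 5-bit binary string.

Modulo-2 division of 101111100000001 by 101011:
  pos 0: 101111 XOR 101011 = 000100
  pos 3: 100100 XOR 101011 = 001111
  pos 5: 111100 XOR 101011 = 010111
  pos 6: 101110 XOR 101011 = 000101
  pos 9: 101001 XOR 101011 = 000010
Remainder = 00010 (nonzero — an error is detected).

00010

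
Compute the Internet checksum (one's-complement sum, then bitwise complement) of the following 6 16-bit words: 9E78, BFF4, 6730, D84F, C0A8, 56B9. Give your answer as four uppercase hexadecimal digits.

One's-complement addition (fold any carry out of bit 15 back into bit 0):
  0x9E78 + 0xBFF4 = 0x15E6C → wrap carry → 0x5E6D
  0x5E6D + 0x6730 = 0x0C59D
  0xC59D + 0xD84F = 0x19DEC → wrap carry → 0x9DED
  0x9DED + 0xC0A8 = 0x15E95 → wrap carry → 0x5E96
  0x5E96 + 0x56B9 = 0x0B54F
One's-complement sum = 0xB54F.
Checksum = ~0xB54F & 0xFFFF = 0x4AB0.

4AB0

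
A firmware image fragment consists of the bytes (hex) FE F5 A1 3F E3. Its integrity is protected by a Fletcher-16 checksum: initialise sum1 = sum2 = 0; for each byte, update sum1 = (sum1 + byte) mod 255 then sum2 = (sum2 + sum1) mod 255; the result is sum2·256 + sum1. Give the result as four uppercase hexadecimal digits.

Running sums (mod 255):
  after byte 0 (FE): sum1=254, sum2=254
  after byte 1 (F5): sum1=244, sum2=243
  after byte 2 (A1): sum1=150, sum2=138
  after byte 3 (3F): sum1=213, sum2=96
  after byte 4 (E3): sum1=185, sum2=26
Checksum = sum2·256 + sum1 = 26·256 + 185 = 6841 = 0x1AB9.

1AB9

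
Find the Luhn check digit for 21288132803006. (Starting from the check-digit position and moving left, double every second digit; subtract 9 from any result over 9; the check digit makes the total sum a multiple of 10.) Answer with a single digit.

Partial digits right→left: 6 0 0 3 0 8 2 3 1 8 8 2 1 2
Double every second digit counting from the check-digit position (so the 1st, 3rd, 5th, ... of the partial from the right).
  doubled (with −9 where >9): 3 0 0 4 2 7 2 → sum 18
  kept as-is: 0 3 8 3 8 2 2 → sum 26
Total = 18 + 26 = 44.
Check digit = (10 − (44 mod 10)) mod 10 = 6.

6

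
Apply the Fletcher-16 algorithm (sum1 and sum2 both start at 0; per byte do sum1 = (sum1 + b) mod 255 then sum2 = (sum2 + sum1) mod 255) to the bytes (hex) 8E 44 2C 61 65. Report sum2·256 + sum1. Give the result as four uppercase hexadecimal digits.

Running sums (mod 255):
  after byte 0 (8E): sum1=142, sum2=142
  after byte 1 (44): sum1=210, sum2=97
  after byte 2 (2C): sum1=254, sum2=96
  after byte 3 (61): sum1=96, sum2=192
  after byte 4 (65): sum1=197, sum2=134
Checksum = sum2·256 + sum1 = 134·256 + 197 = 34501 = 0x86C5.

86C5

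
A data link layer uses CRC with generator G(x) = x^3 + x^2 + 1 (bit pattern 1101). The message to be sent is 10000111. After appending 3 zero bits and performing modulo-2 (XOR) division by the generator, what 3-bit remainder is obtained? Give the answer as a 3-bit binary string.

Append 3 zeros: 10000111000. Divide by 1101 (XOR where the leading bit is 1):
  pos 0: 1000 XOR 1101 = 0101
  pos 1: 1010 XOR 1101 = 0111
  pos 2: 1111 XOR 1101 = 0010
  pos 4: 1011 XOR 1101 = 0110
  pos 5: 1100 XOR 1101 = 0001
Remainder (last 3 bits) = 100. This is the CRC / FCS.

100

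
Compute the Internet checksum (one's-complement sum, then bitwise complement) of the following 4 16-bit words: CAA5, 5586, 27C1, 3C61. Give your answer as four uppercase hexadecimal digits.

7BB1

One's-complement addition (fold any carry out of bit 15 back into bit 0):
  0xCAA5 + 0x5586 = 0x1202B → wrap carry → 0x202C
  0x202C + 0x27C1 = 0x047ED
  0x47ED + 0x3C61 = 0x0844E
One's-complement sum = 0x844E.
Checksum = ~0x844E & 0xFFFF = 0x7BB1.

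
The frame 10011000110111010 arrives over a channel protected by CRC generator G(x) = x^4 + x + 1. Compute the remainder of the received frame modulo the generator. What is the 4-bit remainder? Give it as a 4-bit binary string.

0001

Modulo-2 division of 10011000110111010 by 10011:
  pos 0: 10011 XOR 10011 = 00000
  pos 8: 11011 XOR 10011 = 01000
  pos 9: 10001 XOR 10011 = 00010
  pos 12: 10010 XOR 10011 = 00001
Remainder = 0001 (nonzero — an error is detected).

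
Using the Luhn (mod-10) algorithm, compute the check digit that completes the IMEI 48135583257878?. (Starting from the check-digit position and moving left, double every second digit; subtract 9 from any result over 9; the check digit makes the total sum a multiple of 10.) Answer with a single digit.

Partial digits right→left: 8 7 8 7 5 2 3 8 5 5 3 1 8 4
Double every second digit counting from the check-digit position (so the 1st, 3rd, 5th, ... of the partial from the right).
  doubled (with −9 where >9): 7 7 1 6 1 6 7 → sum 35
  kept as-is: 7 7 2 8 5 1 4 → sum 34
Total = 35 + 34 = 69.
Check digit = (10 − (69 mod 10)) mod 10 = 1.

1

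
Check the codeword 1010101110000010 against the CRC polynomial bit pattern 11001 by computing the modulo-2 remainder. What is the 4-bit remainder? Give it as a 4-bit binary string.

0100

Modulo-2 division of 1010101110000010 by 11001:
  pos 0: 10101 XOR 11001 = 01100
  pos 1: 11000 XOR 11001 = 00001
  pos 5: 11110 XOR 11001 = 00111
  pos 7: 11100 XOR 11001 = 00101
  pos 9: 10100 XOR 11001 = 01101
  pos 10: 11011 XOR 11001 = 00010
Remainder = 0100 (nonzero — an error is detected).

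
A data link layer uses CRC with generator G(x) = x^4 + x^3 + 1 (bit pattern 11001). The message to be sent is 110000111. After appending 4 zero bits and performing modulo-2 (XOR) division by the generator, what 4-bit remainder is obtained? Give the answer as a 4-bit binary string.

0011

Append 4 zeros: 1100001110000. Divide by 11001 (XOR where the leading bit is 1):
  pos 0: 11000 XOR 11001 = 00001
  pos 4: 10111 XOR 11001 = 01110
  pos 5: 11100 XOR 11001 = 00101
  pos 7: 10100 XOR 11001 = 01101
  pos 8: 11010 XOR 11001 = 00011
Remainder (last 4 bits) = 0011. This is the CRC / FCS.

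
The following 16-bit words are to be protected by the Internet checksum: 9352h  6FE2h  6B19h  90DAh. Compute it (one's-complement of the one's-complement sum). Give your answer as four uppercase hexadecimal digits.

00D7

One's-complement addition (fold any carry out of bit 15 back into bit 0):
  0x9352 + 0x6FE2 = 0x10334 → wrap carry → 0x0335
  0x0335 + 0x6B19 = 0x06E4E
  0x6E4E + 0x90DA = 0x0FF28
One's-complement sum = 0xFF28.
Checksum = ~0xFF28 & 0xFFFF = 0x00D7.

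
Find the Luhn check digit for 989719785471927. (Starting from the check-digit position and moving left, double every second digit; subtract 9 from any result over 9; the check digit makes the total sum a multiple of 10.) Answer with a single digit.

6

Partial digits right→left: 7 2 9 1 7 4 5 8 7 9 1 7 9 8 9
Double every second digit counting from the check-digit position (so the 1st, 3rd, 5th, ... of the partial from the right).
  doubled (with −9 where >9): 5 9 5 1 5 2 9 9 → sum 45
  kept as-is: 2 1 4 8 9 7 8 → sum 39
Total = 45 + 39 = 84.
Check digit = (10 − (84 mod 10)) mod 10 = 6.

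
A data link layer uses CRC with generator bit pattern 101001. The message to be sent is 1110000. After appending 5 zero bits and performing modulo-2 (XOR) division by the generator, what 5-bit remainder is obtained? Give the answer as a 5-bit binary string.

00001

Append 5 zeros: 111000000000. Divide by 101001 (XOR where the leading bit is 1):
  pos 0: 111000 XOR 101001 = 010001
  pos 1: 100010 XOR 101001 = 001011
  pos 3: 101100 XOR 101001 = 000101
  pos 6: 101000 XOR 101001 = 000001
Remainder (last 5 bits) = 00001. This is the CRC / FCS.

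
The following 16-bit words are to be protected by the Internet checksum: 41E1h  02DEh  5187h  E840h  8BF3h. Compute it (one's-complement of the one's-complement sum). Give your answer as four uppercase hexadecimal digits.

One's-complement addition (fold any carry out of bit 15 back into bit 0):
  0x41E1 + 0x02DE = 0x044BF
  0x44BF + 0x5187 = 0x09646
  0x9646 + 0xE840 = 0x17E86 → wrap carry → 0x7E87
  0x7E87 + 0x8BF3 = 0x10A7A → wrap carry → 0x0A7B
One's-complement sum = 0x0A7B.
Checksum = ~0x0A7B & 0xFFFF = 0xF584.

F584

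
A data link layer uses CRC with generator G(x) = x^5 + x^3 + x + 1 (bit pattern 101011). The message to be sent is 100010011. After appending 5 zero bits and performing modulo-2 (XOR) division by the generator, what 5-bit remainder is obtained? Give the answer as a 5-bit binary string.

11110

Append 5 zeros: 10001001100000. Divide by 101011 (XOR where the leading bit is 1):
  pos 0: 100010 XOR 101011 = 001001
  pos 2: 100101 XOR 101011 = 001110
  pos 4: 111010 XOR 101011 = 010001
  pos 5: 100010 XOR 101011 = 001001
  pos 7: 100100 XOR 101011 = 001111
Remainder (last 5 bits) = 11110. This is the CRC / FCS.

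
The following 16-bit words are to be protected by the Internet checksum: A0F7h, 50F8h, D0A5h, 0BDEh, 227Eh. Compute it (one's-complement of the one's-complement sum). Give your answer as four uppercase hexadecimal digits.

One's-complement addition (fold any carry out of bit 15 back into bit 0):
  0xA0F7 + 0x50F8 = 0x0F1EF
  0xF1EF + 0xD0A5 = 0x1C294 → wrap carry → 0xC295
  0xC295 + 0x0BDE = 0x0CE73
  0xCE73 + 0x227E = 0x0F0F1
One's-complement sum = 0xF0F1.
Checksum = ~0xF0F1 & 0xFFFF = 0x0F0E.

0F0E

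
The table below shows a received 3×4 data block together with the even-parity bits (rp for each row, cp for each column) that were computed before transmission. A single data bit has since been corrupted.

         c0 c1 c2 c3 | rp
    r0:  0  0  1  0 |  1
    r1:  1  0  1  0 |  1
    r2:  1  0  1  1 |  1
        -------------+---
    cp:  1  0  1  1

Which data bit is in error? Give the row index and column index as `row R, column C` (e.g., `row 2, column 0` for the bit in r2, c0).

row 1, column 0

Recompute each row's even parity and compare to rp:
  r0: data parity 1, sent rp 1 → ok
  r1: data parity 0, sent rp 1 → mismatch
  r2: data parity 1, sent rp 1 → ok
Recompute each column's even parity and compare to cp:
  c0: data parity 0, sent cp 1 → mismatch
  c1: data parity 0, sent cp 0 → ok
  c2: data parity 1, sent cp 1 → ok
  c3: data parity 1, sent cp 1 → ok
Exactly one row (r1) and one column (c0) fail → the flipped bit is at their intersection.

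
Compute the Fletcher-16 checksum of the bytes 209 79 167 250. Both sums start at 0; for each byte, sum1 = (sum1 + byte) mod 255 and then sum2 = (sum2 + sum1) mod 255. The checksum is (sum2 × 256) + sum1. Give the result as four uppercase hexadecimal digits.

7FC3

Running sums (mod 255):
  after byte 0 (209): sum1=209, sum2=209
  after byte 1 (79): sum1=33, sum2=242
  after byte 2 (167): sum1=200, sum2=187
  after byte 3 (250): sum1=195, sum2=127
Checksum = sum2·256 + sum1 = 127·256 + 195 = 32707 = 0x7FC3.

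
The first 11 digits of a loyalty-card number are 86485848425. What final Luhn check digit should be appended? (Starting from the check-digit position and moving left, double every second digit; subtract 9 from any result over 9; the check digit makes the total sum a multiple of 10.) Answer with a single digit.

Partial digits right→left: 5 2 4 8 4 8 5 8 4 6 8
Double every second digit counting from the check-digit position (so the 1st, 3rd, 5th, ... of the partial from the right).
  doubled (with −9 where >9): 1 8 8 1 8 7 → sum 33
  kept as-is: 2 8 8 8 6 → sum 32
Total = 33 + 32 = 65.
Check digit = (10 − (65 mod 10)) mod 10 = 5.

5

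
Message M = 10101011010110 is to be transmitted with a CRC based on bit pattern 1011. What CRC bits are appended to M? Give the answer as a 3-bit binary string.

Append 3 zeros: 10101011010110000. Divide by 1011 (XOR where the leading bit is 1):
  pos 0: 1010 XOR 1011 = 0001
  pos 3: 1101 XOR 1011 = 0110
  pos 4: 1101 XOR 1011 = 0110
  pos 5: 1100 XOR 1011 = 0111
  pos 6: 1111 XOR 1011 = 0100
  pos 7: 1000 XOR 1011 = 0011
  pos 9: 1111 XOR 1011 = 0100
  pos 10: 1000 XOR 1011 = 0011
  pos 12: 1100 XOR 1011 = 0111
  pos 13: 1110 XOR 1011 = 0101
Remainder (last 3 bits) = 101. This is the CRC / FCS.

101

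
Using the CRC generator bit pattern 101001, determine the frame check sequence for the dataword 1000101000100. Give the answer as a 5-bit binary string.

Append 5 zeros: 100010100010000000. Divide by 101001 (XOR where the leading bit is 1):
  pos 0: 100010 XOR 101001 = 001011
  pos 2: 101110 XOR 101001 = 000111
  pos 5: 111001 XOR 101001 = 010000
  pos 6: 100000 XOR 101001 = 001001
  pos 8: 100100 XOR 101001 = 001101
  pos 10: 110100 XOR 101001 = 011101
  pos 11: 111010 XOR 101001 = 010011
  pos 12: 100110 XOR 101001 = 001111
Remainder (last 5 bits) = 01111. This is the CRC / FCS.

01111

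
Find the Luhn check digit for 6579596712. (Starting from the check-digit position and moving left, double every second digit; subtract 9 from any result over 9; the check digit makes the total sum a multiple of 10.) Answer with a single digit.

7

Partial digits right→left: 2 1 7 6 9 5 9 7 5 6
Double every second digit counting from the check-digit position (so the 1st, 3rd, 5th, ... of the partial from the right).
  doubled (with −9 where >9): 4 5 9 9 1 → sum 28
  kept as-is: 1 6 5 7 6 → sum 25
Total = 28 + 25 = 53.
Check digit = (10 − (53 mod 10)) mod 10 = 7.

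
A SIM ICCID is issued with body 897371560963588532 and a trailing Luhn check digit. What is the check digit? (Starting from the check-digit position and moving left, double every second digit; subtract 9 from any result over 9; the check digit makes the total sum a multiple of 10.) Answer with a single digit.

Partial digits right→left: 2 3 5 8 8 5 3 6 9 0 6 5 1 7 3 7 9 8
Double every second digit counting from the check-digit position (so the 1st, 3rd, 5th, ... of the partial from the right).
  doubled (with −9 where >9): 4 1 7 6 9 3 2 6 9 → sum 47
  kept as-is: 3 8 5 6 0 5 7 7 8 → sum 49
Total = 47 + 49 = 96.
Check digit = (10 − (96 mod 10)) mod 10 = 4.

4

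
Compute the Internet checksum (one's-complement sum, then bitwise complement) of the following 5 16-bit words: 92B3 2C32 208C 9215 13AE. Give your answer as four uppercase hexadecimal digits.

One's-complement addition (fold any carry out of bit 15 back into bit 0):
  0x92B3 + 0x2C32 = 0x0BEE5
  0xBEE5 + 0x208C = 0x0DF71
  0xDF71 + 0x9215 = 0x17186 → wrap carry → 0x7187
  0x7187 + 0x13AE = 0x08535
One's-complement sum = 0x8535.
Checksum = ~0x8535 & 0xFFFF = 0x7ACA.

7ACA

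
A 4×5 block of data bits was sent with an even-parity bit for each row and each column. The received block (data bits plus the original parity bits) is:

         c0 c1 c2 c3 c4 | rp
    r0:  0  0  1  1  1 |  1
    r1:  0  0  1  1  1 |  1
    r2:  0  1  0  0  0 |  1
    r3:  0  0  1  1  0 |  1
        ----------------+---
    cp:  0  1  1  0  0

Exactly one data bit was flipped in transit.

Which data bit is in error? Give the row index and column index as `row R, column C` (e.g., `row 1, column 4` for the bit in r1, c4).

row 3, column 3

Recompute each row's even parity and compare to rp:
  r0: data parity 1, sent rp 1 → ok
  r1: data parity 1, sent rp 1 → ok
  r2: data parity 1, sent rp 1 → ok
  r3: data parity 0, sent rp 1 → mismatch
Recompute each column's even parity and compare to cp:
  c0: data parity 0, sent cp 0 → ok
  c1: data parity 1, sent cp 1 → ok
  c2: data parity 1, sent cp 1 → ok
  c3: data parity 1, sent cp 0 → mismatch
  c4: data parity 0, sent cp 0 → ok
Exactly one row (r3) and one column (c3) fail → the flipped bit is at their intersection.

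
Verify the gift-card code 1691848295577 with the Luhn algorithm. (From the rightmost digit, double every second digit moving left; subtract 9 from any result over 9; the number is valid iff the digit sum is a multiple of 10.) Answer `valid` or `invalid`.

valid

From the right, keep odd positions and double even positions (subtract 9 from any doubled value over 9):
  doubled (positions 2,4,...): 5 1 4 8 2 3 → sum 23
  kept (positions 1,3,...): 7 5 9 8 8 9 1 → sum 47
Total = 70.
70 mod 10 = 0, so the number is valid.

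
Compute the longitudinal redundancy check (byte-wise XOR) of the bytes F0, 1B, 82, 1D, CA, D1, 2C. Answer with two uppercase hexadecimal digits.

XOR the bytes together:
  start with 0xF0
  0xF0 ⊕ 0x1B = 0xEB
  0xEB ⊕ 0x82 = 0x69
  0x69 ⊕ 0x1D = 0x74
  0x74 ⊕ 0xCA = 0xBE
  0xBE ⊕ 0xD1 = 0x6F
  0x6F ⊕ 0x2C = 0x43

43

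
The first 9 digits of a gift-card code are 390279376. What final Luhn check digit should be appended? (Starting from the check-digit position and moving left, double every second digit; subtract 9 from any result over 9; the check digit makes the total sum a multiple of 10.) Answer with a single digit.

Partial digits right→left: 6 7 3 9 7 2 0 9 3
Double every second digit counting from the check-digit position (so the 1st, 3rd, 5th, ... of the partial from the right).
  doubled (with −9 where >9): 3 6 5 0 6 → sum 20
  kept as-is: 7 9 2 9 → sum 27
Total = 20 + 27 = 47.
Check digit = (10 − (47 mod 10)) mod 10 = 3.

3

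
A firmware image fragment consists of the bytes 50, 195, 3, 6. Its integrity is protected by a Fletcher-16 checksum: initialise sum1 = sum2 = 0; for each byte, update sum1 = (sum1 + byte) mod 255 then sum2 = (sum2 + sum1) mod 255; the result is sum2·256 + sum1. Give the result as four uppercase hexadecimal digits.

Running sums (mod 255):
  after byte 0 (50): sum1=50, sum2=50
  after byte 1 (195): sum1=245, sum2=40
  after byte 2 (3): sum1=248, sum2=33
  after byte 3 (6): sum1=254, sum2=32
Checksum = sum2·256 + sum1 = 32·256 + 254 = 8446 = 0x20FE.

20FE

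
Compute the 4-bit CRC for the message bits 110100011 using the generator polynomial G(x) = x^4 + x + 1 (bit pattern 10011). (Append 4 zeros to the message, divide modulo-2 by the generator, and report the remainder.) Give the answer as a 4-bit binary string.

1110

Append 4 zeros: 1101000110000. Divide by 10011 (XOR where the leading bit is 1):
  pos 0: 11010 XOR 10011 = 01001
  pos 1: 10010 XOR 10011 = 00001
  pos 5: 10110 XOR 10011 = 00101
  pos 7: 10100 XOR 10011 = 00111
Remainder (last 4 bits) = 1110. This is the CRC / FCS.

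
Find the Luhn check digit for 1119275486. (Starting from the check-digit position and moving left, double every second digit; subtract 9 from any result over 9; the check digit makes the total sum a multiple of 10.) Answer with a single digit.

Partial digits right→left: 6 8 4 5 7 2 9 1 1 1
Double every second digit counting from the check-digit position (so the 1st, 3rd, 5th, ... of the partial from the right).
  doubled (with −9 where >9): 3 8 5 9 2 → sum 27
  kept as-is: 8 5 2 1 1 → sum 17
Total = 27 + 17 = 44.
Check digit = (10 − (44 mod 10)) mod 10 = 6.

6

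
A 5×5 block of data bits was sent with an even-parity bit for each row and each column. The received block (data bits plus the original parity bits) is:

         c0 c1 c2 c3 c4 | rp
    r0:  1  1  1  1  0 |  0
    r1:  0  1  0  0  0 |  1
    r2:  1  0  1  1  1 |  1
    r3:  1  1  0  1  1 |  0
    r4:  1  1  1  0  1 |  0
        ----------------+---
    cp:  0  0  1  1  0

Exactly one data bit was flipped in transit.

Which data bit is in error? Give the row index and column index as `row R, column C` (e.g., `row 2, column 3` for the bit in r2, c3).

Recompute each row's even parity and compare to rp:
  r0: data parity 0, sent rp 0 → ok
  r1: data parity 1, sent rp 1 → ok
  r2: data parity 0, sent rp 1 → mismatch
  r3: data parity 0, sent rp 0 → ok
  r4: data parity 0, sent rp 0 → ok
Recompute each column's even parity and compare to cp:
  c0: data parity 0, sent cp 0 → ok
  c1: data parity 0, sent cp 0 → ok
  c2: data parity 1, sent cp 1 → ok
  c3: data parity 1, sent cp 1 → ok
  c4: data parity 1, sent cp 0 → mismatch
Exactly one row (r2) and one column (c4) fail → the flipped bit is at their intersection.

row 2, column 4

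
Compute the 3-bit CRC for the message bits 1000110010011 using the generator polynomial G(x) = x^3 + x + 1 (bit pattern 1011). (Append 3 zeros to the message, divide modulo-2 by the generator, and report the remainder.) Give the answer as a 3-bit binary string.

Append 3 zeros: 1000110010011000. Divide by 1011 (XOR where the leading bit is 1):
  pos 0: 1000 XOR 1011 = 0011
  pos 2: 1111 XOR 1011 = 0100
  pos 3: 1000 XOR 1011 = 0011
  pos 5: 1101 XOR 1011 = 0110
  pos 6: 1100 XOR 1011 = 0111
  pos 7: 1110 XOR 1011 = 0101
  pos 8: 1011 XOR 1011 = 0000
  pos 12: 1000 XOR 1011 = 0011
Remainder (last 3 bits) = 011. This is the CRC / FCS.

011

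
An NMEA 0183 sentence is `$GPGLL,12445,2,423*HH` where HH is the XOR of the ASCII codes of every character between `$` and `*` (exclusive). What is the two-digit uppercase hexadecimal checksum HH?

4D

XOR the ASCII codes of the payload characters:
  'G' = 0x47 → acc = 0x47
  'P' = 0x50 → acc = 0x17
  'G' = 0x47 → acc = 0x50
  'L' = 0x4C → acc = 0x1C
  'L' = 0x4C → acc = 0x50
  ',' = 0x2C → acc = 0x7C
  '1' = 0x31 → acc = 0x4D
  '2' = 0x32 → acc = 0x7F
  '4' = 0x34 → acc = 0x4B
  '4' = 0x34 → acc = 0x7F
  '5' = 0x35 → acc = 0x4A
  ',' = 0x2C → acc = 0x66
  '2' = 0x32 → acc = 0x54
  ',' = 0x2C → acc = 0x78
  '4' = 0x34 → acc = 0x4C
  '2' = 0x32 → acc = 0x7E
  '3' = 0x33 → acc = 0x4D
Checksum = 0x4D.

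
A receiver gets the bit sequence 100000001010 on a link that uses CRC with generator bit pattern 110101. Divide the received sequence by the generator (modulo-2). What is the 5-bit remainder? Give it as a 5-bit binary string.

00100

Modulo-2 division of 100000001010 by 110101:
  pos 0: 100000 XOR 110101 = 010101
  pos 1: 101010 XOR 110101 = 011111
  pos 2: 111110 XOR 110101 = 001011
  pos 4: 101110 XOR 110101 = 011011
  pos 5: 110111 XOR 110101 = 000010
Remainder = 00100 (nonzero — an error is detected).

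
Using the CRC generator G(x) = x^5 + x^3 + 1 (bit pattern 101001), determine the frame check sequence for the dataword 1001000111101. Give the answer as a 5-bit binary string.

01011

Append 5 zeros: 100100011110100000. Divide by 101001 (XOR where the leading bit is 1):
  pos 0: 100100 XOR 101001 = 001101
  pos 2: 110101 XOR 101001 = 011100
  pos 3: 111001 XOR 101001 = 010000
  pos 4: 100001 XOR 101001 = 001000
  pos 6: 100010 XOR 101001 = 001011
  pos 8: 101110 XOR 101001 = 000111
  pos 11: 111000 XOR 101001 = 010001
  pos 12: 100010 XOR 101001 = 001011
Remainder (last 5 bits) = 01011. This is the CRC / FCS.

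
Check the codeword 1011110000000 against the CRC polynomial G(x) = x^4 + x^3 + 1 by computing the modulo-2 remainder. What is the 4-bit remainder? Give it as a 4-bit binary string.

Modulo-2 division of 1011110000000 by 11001:
  pos 0: 10111 XOR 11001 = 01110
  pos 1: 11101 XOR 11001 = 00100
  pos 3: 10000 XOR 11001 = 01001
  pos 4: 10010 XOR 11001 = 01011
  pos 5: 10110 XOR 11001 = 01111
  pos 6: 11110 XOR 11001 = 00111
  pos 8: 11100 XOR 11001 = 00101
Remainder = 0101 (nonzero — an error is detected).

0101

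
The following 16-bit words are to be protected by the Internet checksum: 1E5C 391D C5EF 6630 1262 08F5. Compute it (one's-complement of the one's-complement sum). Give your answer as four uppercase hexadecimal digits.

One's-complement addition (fold any carry out of bit 15 back into bit 0):
  0x1E5C + 0x391D = 0x05779
  0x5779 + 0xC5EF = 0x11D68 → wrap carry → 0x1D69
  0x1D69 + 0x6630 = 0x08399
  0x8399 + 0x1262 = 0x095FB
  0x95FB + 0x08F5 = 0x09EF0
One's-complement sum = 0x9EF0.
Checksum = ~0x9EF0 & 0xFFFF = 0x610F.

610F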